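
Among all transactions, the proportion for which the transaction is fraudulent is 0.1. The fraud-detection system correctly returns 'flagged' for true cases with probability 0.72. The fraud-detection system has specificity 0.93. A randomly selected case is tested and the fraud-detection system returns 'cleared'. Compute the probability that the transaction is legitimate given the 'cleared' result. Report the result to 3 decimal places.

Write H for 'the transaction is fraudulent'. Prior odds H:¬H = 0.1/0.9 = 0.11111. For the 'cleared' outcome, the likelihood ratio is 0.28/0.93 = 0.30108.
Posterior odds = 0.11111 × 0.30108 = 0.033453, so P(H|E) = 0.033453/(1+0.033453) = 0.032. Then P(¬H|E) = 1 − 0.032 = 0.968.

P(¬H | E) ≈ 0.968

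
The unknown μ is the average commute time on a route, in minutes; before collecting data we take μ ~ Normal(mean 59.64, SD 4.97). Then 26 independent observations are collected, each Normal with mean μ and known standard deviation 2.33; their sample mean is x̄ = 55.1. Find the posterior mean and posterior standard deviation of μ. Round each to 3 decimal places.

With known σ, the Normal prior is conjugate. Weight on the data is w = (n/σ²)/(n/σ² + 1/τ₀²) = 4.78918/(4.78918+0.0404844) = 0.99162.
Posterior mean = w·x̄ + (1−w)·μ₀ = 0.99162·55.1 + 0.0083824·59.64 = 55.138. Posterior variance = 1/(4.78918+0.0404844) = 0.207054, so SD = 0.455.

Posterior mean ≈ 55.138; posterior SD ≈ 0.455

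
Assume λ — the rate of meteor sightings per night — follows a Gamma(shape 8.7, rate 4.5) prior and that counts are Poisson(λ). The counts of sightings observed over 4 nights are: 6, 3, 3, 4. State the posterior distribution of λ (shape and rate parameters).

Posterior: Gamma(shape=24.7, rate=8.5)

The Poisson likelihood adds the total count to the shape and the number of exposure periods to the rate. Here ∑xᵢ = 16 and n = 4, so shape 8.7→24.7 and rate 4.5→8.5.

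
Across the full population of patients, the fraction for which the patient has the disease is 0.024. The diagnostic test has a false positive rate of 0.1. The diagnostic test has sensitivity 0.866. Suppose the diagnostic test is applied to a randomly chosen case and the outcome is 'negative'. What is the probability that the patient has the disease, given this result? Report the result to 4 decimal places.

Write H for 'the patient has the disease'. Prior odds H:¬H = 0.024/0.976 = 0.024590. For the 'negative' outcome, the likelihood ratio is 0.134/0.9 = 0.14889.
Posterior odds = 0.024590 × 0.14889 = 0.0036612, so P(H|E) = 0.0036612/(1+0.0036612) = 0.0036.

P(H | E) ≈ 0.0036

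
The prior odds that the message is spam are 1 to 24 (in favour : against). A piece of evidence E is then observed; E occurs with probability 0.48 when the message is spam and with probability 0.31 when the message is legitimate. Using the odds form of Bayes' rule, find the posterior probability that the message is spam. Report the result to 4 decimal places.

Prior odds = 1/24 = 0.041667. In log-odds, ln(0.041667) = -3.1781.
Add log likelihood ratio: ln(1.5484) = 0.43721.
Posterior log-odds = -2.7408, so posterior odds = exp(-2.7408) = 0.064516. Converting, P(H|E) = 0.064516/1.0645 = 0.0606.

Posterior probability ≈ 0.0606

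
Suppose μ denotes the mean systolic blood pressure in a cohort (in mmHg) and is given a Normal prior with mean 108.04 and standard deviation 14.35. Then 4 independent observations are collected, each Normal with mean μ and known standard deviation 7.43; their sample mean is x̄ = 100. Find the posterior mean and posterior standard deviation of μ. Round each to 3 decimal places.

Posterior mean ≈ 100.505; posterior SD ≈ 3.596

With known σ, the Normal prior is conjugate. Weight on the data is w = (n/σ²)/(n/σ² + 1/τ₀²) = 0.0724573/(0.0724573+0.00485620) = 0.93719.
Posterior mean = w·x̄ + (1−w)·μ₀ = 0.93719·100 + 0.062812·108.04 = 100.505. Posterior variance = 1/(0.0724573+0.00485620) = 12.9343, so SD = 3.596.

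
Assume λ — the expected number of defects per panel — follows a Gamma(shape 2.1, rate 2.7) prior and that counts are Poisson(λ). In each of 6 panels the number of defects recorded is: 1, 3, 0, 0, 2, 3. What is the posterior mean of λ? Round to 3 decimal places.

The Poisson likelihood adds the total count to the shape and the number of exposure periods to the rate. Here ∑xᵢ = 9 and n = 6, so shape 2.1→11.1 and rate 2.7→8.7.
E[λ | data] = 11.1/8.7 = 1.276.

Posterior mean ≈ 1.276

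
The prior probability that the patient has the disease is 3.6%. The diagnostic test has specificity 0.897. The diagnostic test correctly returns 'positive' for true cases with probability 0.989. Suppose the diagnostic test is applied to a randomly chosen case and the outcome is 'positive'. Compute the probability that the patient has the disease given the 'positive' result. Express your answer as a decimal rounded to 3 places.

P(H | E) ≈ 0.264

Write H for 'the patient has the disease'. Prior odds H:¬H = 0.036/0.964 = 0.037344. For the 'positive' outcome, the likelihood ratio is 0.989/0.103 = 9.6019.
Posterior odds = 0.037344 × 9.6019 = 0.35858, so P(H|E) = 0.35858/(1+0.35858) = 0.264.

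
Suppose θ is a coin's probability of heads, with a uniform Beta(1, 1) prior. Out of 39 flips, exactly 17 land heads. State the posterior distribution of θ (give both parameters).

Posterior: Beta(18, 23)

The binomial likelihood is conjugate to the Beta prior: with 17 successes and 22 failures, the posterior is Beta(1+17, 1+22) = Beta(18, 23).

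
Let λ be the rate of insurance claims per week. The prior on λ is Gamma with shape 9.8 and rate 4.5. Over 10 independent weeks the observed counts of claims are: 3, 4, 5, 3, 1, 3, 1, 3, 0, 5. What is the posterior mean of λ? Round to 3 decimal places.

Posterior mean ≈ 2.607

The Poisson likelihood adds the total count to the shape and the number of exposure periods to the rate. Here ∑xᵢ = 28 and n = 10, so shape 9.8→37.8 and rate 4.5→14.5.
Posterior mean = shape/rate = 37.8/14.5 = 2.607.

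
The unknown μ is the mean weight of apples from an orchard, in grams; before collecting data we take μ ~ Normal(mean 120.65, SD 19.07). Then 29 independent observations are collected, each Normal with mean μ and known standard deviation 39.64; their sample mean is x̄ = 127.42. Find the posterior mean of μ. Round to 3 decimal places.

Posterior mean ≈ 126.542

With known σ, the Normal prior is conjugate. Weight on the data is w = (n/σ²)/(n/σ² + 1/τ₀²) = 0.0184557/(0.0184557+0.00274978) = 0.87033.
Posterior mean = w·x̄ + (1−w)·μ₀ = 0.87033·127.42 + 0.12967·120.65 = 126.542.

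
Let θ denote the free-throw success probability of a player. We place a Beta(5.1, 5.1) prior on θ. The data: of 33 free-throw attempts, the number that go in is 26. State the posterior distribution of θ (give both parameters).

Posterior: Beta(31.1, 12.1)

The binomial likelihood is conjugate to the Beta prior: with 26 successes and 7 failures, the posterior is Beta(5.1+26, 5.1+7) = Beta(31.1, 12.1).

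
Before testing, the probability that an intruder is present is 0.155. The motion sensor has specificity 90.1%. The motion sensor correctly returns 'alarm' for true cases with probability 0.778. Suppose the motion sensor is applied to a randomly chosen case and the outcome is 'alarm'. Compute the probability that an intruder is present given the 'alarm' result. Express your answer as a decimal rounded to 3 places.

P(H | E) ≈ 0.590

Let H be the event that an intruder is present. P(H) = 0.155, so P(¬H) = 0.845. With E the 'alarm' result, P(E|H) = 0.778 and P(E|¬H) = 0.099.
P(E) = 0.778·0.155 + 0.099·0.845 = 0.12059 + 0.083655 = 0.20425.
By Bayes' theorem, P(H|E) = 0.12059 / 0.20425 = 0.590.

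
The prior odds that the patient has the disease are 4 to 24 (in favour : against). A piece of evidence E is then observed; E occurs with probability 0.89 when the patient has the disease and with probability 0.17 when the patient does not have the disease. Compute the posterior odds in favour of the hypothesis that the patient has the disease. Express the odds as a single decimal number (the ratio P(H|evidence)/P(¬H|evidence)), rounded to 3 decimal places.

Prior odds = 4/24 = 0.16667. In log-odds, ln(0.16667) = -1.7918.
Add log likelihood ratio: ln(5.2353) = 1.6554.
Posterior log-odds = -0.13634, so posterior odds = exp(-0.13634) = 0.87255.

Posterior odds ≈ 0.873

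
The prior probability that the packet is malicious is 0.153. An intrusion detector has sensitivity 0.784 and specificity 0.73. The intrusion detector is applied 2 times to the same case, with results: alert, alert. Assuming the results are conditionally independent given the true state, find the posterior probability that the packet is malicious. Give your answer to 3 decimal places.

With H the event that the packet is malicious, the joint likelihood of the observed sequence is P(data|H) = 0.784·0.784 = 0.61466 and P(data|¬H) = 0.27·0.27 = 0.072900.
Bayes: P(H|data) = 0.153·0.61466 / (0.153·0.61466 + 0.847·0.072900) = 0.094042/0.15579 = 0.6037.

Posterior P(H) ≈ 0.604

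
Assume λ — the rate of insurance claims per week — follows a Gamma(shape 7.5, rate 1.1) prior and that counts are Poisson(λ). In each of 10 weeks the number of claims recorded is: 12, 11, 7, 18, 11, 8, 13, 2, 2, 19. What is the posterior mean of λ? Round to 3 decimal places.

Posterior mean ≈ 9.955

Total count ∑xᵢ = 103 over n = 10 weeks.
Gamma is conjugate to the Poisson likelihood: posterior is Gamma(shape = 7.5+103 = 110.5, rate = 1.1+10 = 11.1).
E[λ | data] = 110.5/11.1 = 9.955.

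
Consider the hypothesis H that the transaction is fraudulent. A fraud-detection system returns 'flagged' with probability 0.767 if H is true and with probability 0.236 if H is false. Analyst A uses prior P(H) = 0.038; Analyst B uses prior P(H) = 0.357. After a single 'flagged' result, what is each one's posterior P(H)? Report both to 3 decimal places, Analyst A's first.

The likelihood ratio for a 'flagged' result is 0.767/0.236 = 3.2500.
Analyst A: prior odds 0.038/0.962 = 0.039501; posterior odds 0.12838; posterior probability 0.114.
Analyst B: prior odds 0.357/0.643 = 0.55521; posterior odds 1.8044; posterior probability 0.643.

Analyst A: 0.114; Analyst B: 0.643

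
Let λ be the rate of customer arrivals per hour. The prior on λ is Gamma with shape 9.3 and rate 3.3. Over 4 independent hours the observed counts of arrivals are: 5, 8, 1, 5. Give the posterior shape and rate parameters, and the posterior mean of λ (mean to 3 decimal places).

The Poisson likelihood adds the total count to the shape and the number of exposure periods to the rate. Here ∑xᵢ = 19 and n = 4, so shape 9.3→28.3 and rate 3.3→7.3.
Posterior mean = shape/rate = 28.3/7.3 = 3.877.

Posterior: Gamma(shape=28.3, rate=7.3); mean ≈ 3.877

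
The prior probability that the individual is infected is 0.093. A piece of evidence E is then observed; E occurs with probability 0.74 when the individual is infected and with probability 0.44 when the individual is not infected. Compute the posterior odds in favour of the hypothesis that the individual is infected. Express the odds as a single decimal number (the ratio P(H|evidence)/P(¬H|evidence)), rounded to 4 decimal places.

Prior odds = 0.093/(1−0.093) = 0.10254.
Likelihood ratio for E = 0.74/0.44 = 1.6818.
Posterior odds = prior odds × LR = 0.17245.

Posterior odds ≈ 0.1724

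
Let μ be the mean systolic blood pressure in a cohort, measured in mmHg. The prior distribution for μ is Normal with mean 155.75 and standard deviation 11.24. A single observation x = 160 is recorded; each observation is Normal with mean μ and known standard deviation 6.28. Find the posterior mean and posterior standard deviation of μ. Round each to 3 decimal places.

With known σ, the Normal prior is conjugate. Weight on the data is w = (n/σ²)/(n/σ² + 1/τ₀²) = 0.0253560/(0.0253560+0.00791530) = 0.76210.
Posterior mean = w·x̄ + (1−w)·μ₀ = 0.76210·160 + 0.23790·155.75 = 158.989. Posterior variance = 1/(0.0253560+0.00791530) = 30.0559, so SD = 5.482.

Posterior mean ≈ 158.989; posterior SD ≈ 5.482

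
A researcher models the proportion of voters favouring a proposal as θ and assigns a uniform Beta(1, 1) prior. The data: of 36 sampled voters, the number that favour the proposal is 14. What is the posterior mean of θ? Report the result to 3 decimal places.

The binomial likelihood is conjugate to the Beta prior: with 14 successes and 22 failures, the posterior is Beta(1+14, 1+22) = Beta(15, 23).
E[θ | data] = 15/(15+23) = 0.395.

Posterior mean ≈ 0.395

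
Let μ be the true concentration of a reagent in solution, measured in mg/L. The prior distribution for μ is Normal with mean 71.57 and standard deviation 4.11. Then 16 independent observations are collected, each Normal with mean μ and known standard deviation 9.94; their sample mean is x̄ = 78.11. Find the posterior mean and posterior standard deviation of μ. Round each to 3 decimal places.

Posterior mean ≈ 76.359; posterior SD ≈ 2.127

With known σ, the Normal prior is conjugate. Weight on the data is w = (n/σ²)/(n/σ² + 1/τ₀²) = 0.161937/(0.161937+0.0591993) = 0.73230.
Posterior mean = w·x̄ + (1−w)·μ₀ = 0.73230·78.11 + 0.26770·71.57 = 76.359. Posterior variance = 1/(0.161937+0.0591993) = 4.52209, so SD = 2.127.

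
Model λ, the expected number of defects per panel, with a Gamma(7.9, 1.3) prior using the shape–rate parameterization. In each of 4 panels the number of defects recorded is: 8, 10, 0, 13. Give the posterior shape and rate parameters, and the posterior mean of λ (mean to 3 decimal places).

Posterior: Gamma(shape=38.9, rate=5.3); mean ≈ 7.340

The Poisson likelihood adds the total count to the shape and the number of exposure periods to the rate. Here ∑xᵢ = 31 and n = 4, so shape 7.9→38.9 and rate 1.3→5.3.
Posterior mean = shape/rate = 38.9/5.3 = 7.340.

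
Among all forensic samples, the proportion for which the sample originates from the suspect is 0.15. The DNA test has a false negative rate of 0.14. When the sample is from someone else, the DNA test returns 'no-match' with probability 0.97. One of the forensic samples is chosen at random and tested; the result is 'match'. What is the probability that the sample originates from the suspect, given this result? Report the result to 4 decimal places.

Let H be the event that the sample originates from the suspect. P(H) = 0.15, so P(¬H) = 0.85. With E the 'match' result, P(E|H) = 0.86 and P(E|¬H) = 0.03.
P(E) = 0.86·0.15 + 0.03·0.85 = 0.12900 + 0.025500 = 0.15450.
By Bayes' theorem, P(H|E) = 0.12900 / 0.15450 = 0.8350.

P(H | E) ≈ 0.8350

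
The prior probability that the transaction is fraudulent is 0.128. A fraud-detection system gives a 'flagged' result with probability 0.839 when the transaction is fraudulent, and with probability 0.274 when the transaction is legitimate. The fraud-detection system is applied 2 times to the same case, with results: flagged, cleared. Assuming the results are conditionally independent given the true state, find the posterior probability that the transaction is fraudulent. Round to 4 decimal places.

With H the event that the transaction is fraudulent, the joint likelihood of the observed sequence is P(data|H) = 0.839·0.161 = 0.13508 and P(data|¬H) = 0.274·0.726 = 0.19892.
Bayes: P(H|data) = 0.128·0.13508 / (0.128·0.13508 + 0.872·0.19892) = 0.017290/0.19075 = 0.0906.

Posterior P(H) ≈ 0.0906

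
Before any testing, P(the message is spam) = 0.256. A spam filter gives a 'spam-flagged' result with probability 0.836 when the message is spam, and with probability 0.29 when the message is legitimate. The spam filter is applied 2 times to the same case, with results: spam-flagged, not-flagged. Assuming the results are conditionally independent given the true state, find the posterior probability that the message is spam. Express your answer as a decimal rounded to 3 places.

With H the event that the message is spam, the joint likelihood of the observed sequence is P(data|H) = 0.836·0.164 = 0.13710 and P(data|¬H) = 0.29·0.71 = 0.20590.
Bayes: P(H|data) = 0.256·0.13710 / (0.256·0.13710 + 0.744·0.20590) = 0.035099/0.18829 = 0.1864.

Posterior P(H) ≈ 0.186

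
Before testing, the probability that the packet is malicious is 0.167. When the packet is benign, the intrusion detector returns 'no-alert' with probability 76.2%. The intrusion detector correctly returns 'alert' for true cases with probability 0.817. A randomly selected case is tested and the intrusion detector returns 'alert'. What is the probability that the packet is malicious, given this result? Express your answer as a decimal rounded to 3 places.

Let H be the event that the packet is malicious. P(H) = 0.167, so P(¬H) = 0.833. With E the 'alert' result, P(E|H) = 0.817 and P(E|¬H) = 0.238.
P(E) = 0.817·0.167 + 0.238·0.833 = 0.13644 + 0.19825 = 0.33469.
By Bayes' theorem, P(H|E) = 0.13644 / 0.33469 = 0.408.

P(H | E) ≈ 0.408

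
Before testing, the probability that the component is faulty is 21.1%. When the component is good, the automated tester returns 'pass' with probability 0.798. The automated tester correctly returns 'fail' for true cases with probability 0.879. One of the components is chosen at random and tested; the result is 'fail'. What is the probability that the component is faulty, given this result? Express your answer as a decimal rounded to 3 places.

Let H be the event that the component is faulty. P(H) = 0.211, so P(¬H) = 0.789. With E the 'fail' result, P(E|H) = 0.879 and P(E|¬H) = 0.202.
P(E) = 0.879·0.211 + 0.202·0.789 = 0.18547 + 0.15938 = 0.34485.
By Bayes' theorem, P(H|E) = 0.18547 / 0.34485 = 0.538.

P(H | E) ≈ 0.538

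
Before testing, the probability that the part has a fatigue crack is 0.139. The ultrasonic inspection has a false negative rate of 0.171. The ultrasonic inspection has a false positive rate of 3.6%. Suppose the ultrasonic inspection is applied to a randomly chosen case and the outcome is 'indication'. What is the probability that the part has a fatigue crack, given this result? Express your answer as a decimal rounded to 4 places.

Write H for 'the part has a fatigue crack'. Prior odds H:¬H = 0.139/0.861 = 0.16144. For the 'indication' outcome, the likelihood ratio is 0.829/0.036 = 23.028.
Posterior odds = 0.16144 × 23.028 = 3.7176, so P(H|E) = 3.7176/(1+3.7176) = 0.7880.

P(H | E) ≈ 0.7880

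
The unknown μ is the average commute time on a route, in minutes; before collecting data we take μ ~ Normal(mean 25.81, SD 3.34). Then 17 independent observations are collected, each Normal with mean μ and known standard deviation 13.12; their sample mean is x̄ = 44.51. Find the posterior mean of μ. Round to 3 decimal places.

Posterior mean ≈ 35.613

Prior precision 1/τ₀² = 1/3.34² = 0.0896411; data precision n/σ² = 17/13.12² = 0.0987600.
Posterior precision = 0.0896411 + 0.0987600 = 0.188401.
Posterior mean = (0.0896411·25.81 + 0.0987600·44.51) / 0.188401 = 35.613.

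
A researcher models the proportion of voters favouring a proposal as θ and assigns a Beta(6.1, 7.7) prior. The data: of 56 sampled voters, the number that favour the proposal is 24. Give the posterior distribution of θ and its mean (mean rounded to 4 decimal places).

Posterior: Beta(30.1, 39.7); mean ≈ 0.4312

Observing 24 successes and 32 failures updates Beta(6.1, 7.7) by adding the success and failure counts to the two shape parameters: α = 6.1+24 = 30.1, β = 7.7+32 = 39.7.
E[θ | data] = 30.1/(30.1+39.7) = 0.4312.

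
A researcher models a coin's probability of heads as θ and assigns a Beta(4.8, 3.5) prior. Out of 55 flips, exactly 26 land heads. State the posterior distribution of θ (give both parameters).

Observing 26 successes and 29 failures updates Beta(4.8, 3.5) by adding the success and failure counts to the two shape parameters: α = 4.8+26 = 30.8, β = 3.5+29 = 32.5.

Posterior: Beta(30.8, 32.5)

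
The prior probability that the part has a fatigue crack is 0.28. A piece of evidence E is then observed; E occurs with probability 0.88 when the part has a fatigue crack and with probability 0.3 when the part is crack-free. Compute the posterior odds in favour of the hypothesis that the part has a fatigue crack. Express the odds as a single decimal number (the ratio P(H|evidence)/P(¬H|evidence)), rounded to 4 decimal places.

Posterior odds ≈ 1.1407

Prior odds = 0.28/(1−0.28) = 0.38889.
Likelihood ratio for E = 0.88/0.3 = 2.9333.
Posterior odds = prior odds × LR = 1.1407.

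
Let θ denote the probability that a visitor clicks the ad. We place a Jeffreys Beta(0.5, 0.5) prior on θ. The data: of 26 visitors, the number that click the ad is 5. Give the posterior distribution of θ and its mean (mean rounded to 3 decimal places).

The binomial likelihood is conjugate to the Beta prior: with 5 successes and 21 failures, the posterior is Beta(0.5+5, 0.5+21) = Beta(5.5, 21.5).
E[θ | data] = 5.5/(5.5+21.5) = 0.204.

Posterior: Beta(5.5, 21.5); mean ≈ 0.204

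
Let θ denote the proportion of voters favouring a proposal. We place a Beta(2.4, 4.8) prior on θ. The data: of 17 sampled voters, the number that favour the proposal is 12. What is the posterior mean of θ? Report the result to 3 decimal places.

The binomial likelihood is conjugate to the Beta prior: with 12 successes and 5 failures, the posterior is Beta(2.4+12, 4.8+5) = Beta(14.4, 9.8).
E[θ | data] = 14.4/(14.4+9.8) = 0.595.

Posterior mean ≈ 0.595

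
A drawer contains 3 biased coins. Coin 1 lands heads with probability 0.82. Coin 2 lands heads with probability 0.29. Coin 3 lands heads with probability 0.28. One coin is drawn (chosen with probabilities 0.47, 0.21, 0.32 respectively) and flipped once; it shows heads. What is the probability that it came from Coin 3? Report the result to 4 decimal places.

Tabulate prior·likelihood by source: [1] prior 0.47, lik 0.82, product 0.3854; [2] prior 0.21, lik 0.29, product 0.06090; [3] prior 0.32, lik 0.28, product 0.08960.
Normalizing constant = 0.53590; the posterior for Coin 3 is its product over the sum, 0.08960/0.53590 = 0.1672.

Posterior probability ≈ 0.1672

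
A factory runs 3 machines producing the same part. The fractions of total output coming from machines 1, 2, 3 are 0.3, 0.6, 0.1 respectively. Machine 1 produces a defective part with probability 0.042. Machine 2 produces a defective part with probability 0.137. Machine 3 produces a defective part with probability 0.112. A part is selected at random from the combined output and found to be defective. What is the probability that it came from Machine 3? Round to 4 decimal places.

P(defective|M1) = 0.042; P(defective|M2) = 0.137; P(defective|M3) = 0.112.
Prior × likelihood for each source: 0.3·0.042=0.01260, 0.6·0.137=0.08220, 0.1·0.112=0.01120. Summing gives P(defective) = 0.10600.
P(Machine 3 | defective) = 0.01120 / 0.10600 = 0.1057.

Posterior probability ≈ 0.1057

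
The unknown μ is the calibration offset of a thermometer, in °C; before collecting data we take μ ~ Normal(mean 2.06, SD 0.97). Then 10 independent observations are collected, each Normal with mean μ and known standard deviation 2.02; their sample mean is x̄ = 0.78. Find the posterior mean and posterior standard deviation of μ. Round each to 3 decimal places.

Prior precision 1/τ₀² = 1/0.97² = 1.06281; data precision n/σ² = 10/2.02² = 2.45074.
Posterior precision = 1.06281 + 2.45074 = 3.51355, giving posterior SD = 1/√3.51355 = 0.533.
Posterior mean = (1.06281·2.06 + 2.45074·0.78) / 3.51355 = 1.167.

Posterior mean ≈ 1.167; posterior SD ≈ 0.533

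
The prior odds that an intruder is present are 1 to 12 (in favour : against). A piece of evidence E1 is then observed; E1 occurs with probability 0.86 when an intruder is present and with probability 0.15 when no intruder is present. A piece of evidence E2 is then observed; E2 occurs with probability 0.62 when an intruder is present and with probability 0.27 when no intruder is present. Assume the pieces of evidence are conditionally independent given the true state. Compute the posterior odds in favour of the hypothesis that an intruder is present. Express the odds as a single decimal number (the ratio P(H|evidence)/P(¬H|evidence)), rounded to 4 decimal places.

Prior odds = 1/12 = 0.083333. In log-odds, ln(0.083333) = -2.4849.
Add log likelihood ratios: ln(5.7333) + ln(2.2963) = 2.5776.
Posterior log-odds = 0.092688, so posterior odds = exp(0.092688) = 1.0971.

Posterior odds ≈ 1.0971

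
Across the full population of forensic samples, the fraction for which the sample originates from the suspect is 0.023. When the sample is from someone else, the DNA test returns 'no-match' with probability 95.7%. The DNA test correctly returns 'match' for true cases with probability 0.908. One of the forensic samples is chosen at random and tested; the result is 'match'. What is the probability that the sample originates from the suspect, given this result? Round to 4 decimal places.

P(H | E) ≈ 0.3320

Write H for 'the sample originates from the suspect'. Prior odds H:¬H = 0.023/0.977 = 0.023541. For the 'match' outcome, the likelihood ratio is 0.908/0.043 = 21.116.
Posterior odds = 0.023541 × 21.116 = 0.49711, so P(H|E) = 0.49711/(1+0.49711) = 0.3320.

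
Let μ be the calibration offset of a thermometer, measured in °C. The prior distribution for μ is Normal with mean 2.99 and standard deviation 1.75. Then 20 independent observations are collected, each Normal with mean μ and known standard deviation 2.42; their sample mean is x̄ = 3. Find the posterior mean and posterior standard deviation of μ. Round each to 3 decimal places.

With known σ, the Normal prior is conjugate. Weight on the data is w = (n/σ²)/(n/σ² + 1/τ₀²) = 3.41507/(3.41507+0.326531) = 0.91273.
Posterior mean = w·x̄ + (1−w)·μ₀ = 0.91273·3 + 0.087270·2.99 = 2.999. Posterior variance = 1/(3.41507+0.326531) = 0.267265, so SD = 0.517.

Posterior mean ≈ 2.999; posterior SD ≈ 0.517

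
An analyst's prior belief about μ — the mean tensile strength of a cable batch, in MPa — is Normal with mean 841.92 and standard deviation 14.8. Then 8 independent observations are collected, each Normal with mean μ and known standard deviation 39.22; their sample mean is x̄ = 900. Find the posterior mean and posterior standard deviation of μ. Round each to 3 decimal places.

Posterior mean ≈ 872.850; posterior SD ≈ 10.119

Prior precision 1/τ₀² = 1/14.8² = 0.00456538; data precision n/σ² = 8/39.22² = 0.00520086.
Posterior precision = 0.00456538 + 0.00520086 = 0.00976623, giving posterior SD = 1/√0.00976623 = 10.119.
Posterior mean = (0.00456538·841.92 + 0.00520086·900) / 0.00976623 = 872.850.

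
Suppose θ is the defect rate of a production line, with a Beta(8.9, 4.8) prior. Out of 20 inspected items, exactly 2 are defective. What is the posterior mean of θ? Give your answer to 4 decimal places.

Posterior mean ≈ 0.3234

Observing 2 successes and 18 failures updates Beta(8.9, 4.8) by adding the success and failure counts to the two shape parameters: α = 8.9+2 = 10.9, β = 4.8+18 = 22.8.
E[θ | data] = 10.9/(10.9+22.8) = 0.3234.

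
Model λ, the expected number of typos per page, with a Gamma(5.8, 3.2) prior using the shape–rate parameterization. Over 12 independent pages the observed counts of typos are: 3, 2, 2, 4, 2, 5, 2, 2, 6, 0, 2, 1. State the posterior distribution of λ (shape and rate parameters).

Total count ∑xᵢ = 31 over n = 12 pages.
Gamma is conjugate to the Poisson likelihood: posterior is Gamma(shape = 5.8+31 = 36.8, rate = 3.2+12 = 15.2).

Posterior: Gamma(shape=36.8, rate=15.2)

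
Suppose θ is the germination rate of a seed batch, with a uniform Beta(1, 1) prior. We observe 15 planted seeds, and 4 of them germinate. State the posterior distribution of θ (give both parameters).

Posterior: Beta(5, 12)

The binomial likelihood is conjugate to the Beta prior: with 4 successes and 11 failures, the posterior is Beta(1+4, 1+11) = Beta(5, 12).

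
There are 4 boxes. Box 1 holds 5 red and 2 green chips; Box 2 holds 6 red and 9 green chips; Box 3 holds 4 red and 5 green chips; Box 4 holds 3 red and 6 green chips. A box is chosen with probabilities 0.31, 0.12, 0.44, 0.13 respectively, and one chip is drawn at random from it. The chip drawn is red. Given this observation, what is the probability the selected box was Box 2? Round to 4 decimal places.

Tabulate prior·likelihood by source: [1] prior 0.31, lik 0.7143, product 0.2214; [2] prior 0.12, lik 0.4, product 0.04800; [3] prior 0.44, lik 0.4444, product 0.1956; [4] prior 0.13, lik 0.3333, product 0.04333.
Normalizing constant = 0.50832; the posterior for Box 2 is its product over the sum, 0.04800/0.50832 = 0.0944.

Posterior probability ≈ 0.0944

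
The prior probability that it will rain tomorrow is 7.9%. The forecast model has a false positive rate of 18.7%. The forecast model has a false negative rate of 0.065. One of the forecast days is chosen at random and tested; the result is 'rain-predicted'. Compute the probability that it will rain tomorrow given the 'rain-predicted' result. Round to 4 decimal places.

P(H | E) ≈ 0.3002

Write H for 'it will rain tomorrow'. Prior odds H:¬H = 0.079/0.921 = 0.085776. For the 'rain-predicted' outcome, the likelihood ratio is 0.935/0.187 = 5.0000.
Posterior odds = 0.085776 × 5.0000 = 0.42888, so P(H|E) = 0.42888/(1+0.42888) = 0.3002.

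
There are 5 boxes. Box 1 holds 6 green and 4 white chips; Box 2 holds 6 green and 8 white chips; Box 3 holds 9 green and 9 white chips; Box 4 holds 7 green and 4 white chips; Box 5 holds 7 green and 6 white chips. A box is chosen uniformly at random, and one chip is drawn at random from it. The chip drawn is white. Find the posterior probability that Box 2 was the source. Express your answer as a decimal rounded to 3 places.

Posterior probability ≈ 0.249

Tabulate prior·likelihood by source: [1] prior 0.2, lik 0.4, product 0.08000; [2] prior 0.2, lik 0.5714, product 0.1143; [3] prior 0.2, lik 0.5, product 0.1000; [4] prior 0.2, lik 0.3636, product 0.07273; [5] prior 0.2, lik 0.4615, product 0.09231.
Normalizing constant = 0.45932; the posterior for Box 2 is its product over the sum, 0.1143/0.45932 = 0.249.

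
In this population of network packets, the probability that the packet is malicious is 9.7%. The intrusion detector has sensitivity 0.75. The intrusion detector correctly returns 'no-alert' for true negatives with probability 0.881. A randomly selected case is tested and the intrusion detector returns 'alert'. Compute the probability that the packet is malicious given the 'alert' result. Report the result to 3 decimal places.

Write H for 'the packet is malicious'. Prior odds H:¬H = 0.097/0.903 = 0.10742. For the 'alert' outcome, the likelihood ratio is 0.75/0.119 = 6.3025.
Posterior odds = 0.10742 × 6.3025 = 0.67701, so P(H|E) = 0.67701/(1+0.67701) = 0.404.

P(H | E) ≈ 0.404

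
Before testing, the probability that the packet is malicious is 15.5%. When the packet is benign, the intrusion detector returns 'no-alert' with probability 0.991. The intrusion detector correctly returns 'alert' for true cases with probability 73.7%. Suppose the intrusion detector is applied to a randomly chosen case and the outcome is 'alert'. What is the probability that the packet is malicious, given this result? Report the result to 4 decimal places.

Let H be the event that the packet is malicious. P(H) = 0.155, so P(¬H) = 0.845. With E the 'alert' result, P(E|H) = 0.737 and P(E|¬H) = 0.009.
P(E) = 0.737·0.155 + 0.009·0.845 = 0.11424 + 0.0076050 = 0.12184.
By Bayes' theorem, P(H|E) = 0.11424 / 0.12184 = 0.9376.

P(H | E) ≈ 0.9376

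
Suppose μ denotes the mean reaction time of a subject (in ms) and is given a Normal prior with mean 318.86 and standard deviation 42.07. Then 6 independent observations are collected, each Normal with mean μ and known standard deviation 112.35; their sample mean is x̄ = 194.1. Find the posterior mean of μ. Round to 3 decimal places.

Posterior mean ≈ 261.857

Prior precision 1/τ₀² = 1/42.07² = 0.00056501; data precision n/σ² = 6/112.35² = 0.00047534.
Posterior precision = 0.00056501 + 0.00047534 = 0.00104035.
Posterior mean = (0.00056501·318.86 + 0.00047534·194.1) / 0.00104035 = 261.857.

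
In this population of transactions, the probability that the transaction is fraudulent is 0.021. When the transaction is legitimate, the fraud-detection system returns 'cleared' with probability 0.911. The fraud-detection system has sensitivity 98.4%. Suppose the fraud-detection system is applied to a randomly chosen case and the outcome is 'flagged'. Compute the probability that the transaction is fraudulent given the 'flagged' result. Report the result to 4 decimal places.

Write H for 'the transaction is fraudulent'. Prior odds H:¬H = 0.021/0.979 = 0.021450. For the 'flagged' outcome, the likelihood ratio is 0.984/0.089 = 11.056.
Posterior odds = 0.021450 × 11.056 = 0.23716, so P(H|E) = 0.23716/(1+0.23716) = 0.1917.

P(H | E) ≈ 0.1917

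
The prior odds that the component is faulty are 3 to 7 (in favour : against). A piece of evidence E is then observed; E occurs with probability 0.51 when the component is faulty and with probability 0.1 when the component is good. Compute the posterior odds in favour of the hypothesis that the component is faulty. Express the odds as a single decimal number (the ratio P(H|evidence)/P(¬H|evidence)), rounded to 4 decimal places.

Prior odds = 3/7 = 0.42857.
Likelihood ratio for E = 0.51/0.1 = 5.1000.
Posterior odds = prior odds × LR = 2.1857.

Posterior odds ≈ 2.1857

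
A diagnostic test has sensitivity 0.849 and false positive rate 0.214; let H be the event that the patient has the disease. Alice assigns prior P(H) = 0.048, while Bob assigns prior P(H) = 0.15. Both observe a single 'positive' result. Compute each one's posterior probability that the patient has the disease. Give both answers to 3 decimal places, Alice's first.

P('+'|H) = 0.849, P('+'|¬H) = 0.214.
Alice: numerator 0.849·0.048 = 0.040752; evidence = 0.040752+0.214·0.952 = 0.24448; posterior = 0.167.
Bob: numerator 0.849·0.15 = 0.12735; evidence = 0.12735+0.214·0.85 = 0.30925; posterior = 0.412.

Alice: 0.167; Bob: 0.412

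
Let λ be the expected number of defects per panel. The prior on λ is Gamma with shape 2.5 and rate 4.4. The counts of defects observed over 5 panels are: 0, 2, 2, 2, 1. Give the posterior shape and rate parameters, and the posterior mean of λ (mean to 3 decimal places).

Total count ∑xᵢ = 7 over n = 5 panels.
Gamma is conjugate to the Poisson likelihood: posterior is Gamma(shape = 2.5+7 = 9.5, rate = 4.4+5 = 9.4).
E[λ | data] = 9.5/9.4 = 1.011.

Posterior: Gamma(shape=9.5, rate=9.4); mean ≈ 1.011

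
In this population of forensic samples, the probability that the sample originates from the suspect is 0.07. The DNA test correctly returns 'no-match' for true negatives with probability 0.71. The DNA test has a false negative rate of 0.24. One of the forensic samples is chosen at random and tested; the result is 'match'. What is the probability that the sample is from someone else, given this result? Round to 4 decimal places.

Let H be the event that the sample originates from the suspect. P(H) = 0.07, so P(¬H) = 0.93. With E the 'match' result, P(E|H) = 0.76 and P(E|¬H) = 0.29.
P(E) = 0.76·0.07 + 0.29·0.93 = 0.053200 + 0.26970 = 0.32290.
By Bayes' theorem, P(H|E) = 0.053200 / 0.32290 = 0.1648. Hence P(¬H|E) = 1 − 0.1648 = 0.8352.

P(¬H | E) ≈ 0.8352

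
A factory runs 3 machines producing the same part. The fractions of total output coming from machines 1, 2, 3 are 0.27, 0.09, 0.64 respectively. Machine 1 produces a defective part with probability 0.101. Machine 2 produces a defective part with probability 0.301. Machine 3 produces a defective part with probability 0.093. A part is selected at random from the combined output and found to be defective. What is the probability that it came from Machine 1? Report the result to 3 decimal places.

Posterior probability ≈ 0.239

P(defective|M1) = 0.101; P(defective|M2) = 0.301; P(defective|M3) = 0.093.
Prior × likelihood for each source: 0.27·0.101=0.02727, 0.09·0.301=0.02709, 0.64·0.093=0.05952. Summing gives P(defective) = 0.11388.
P(Machine 1 | defective) = 0.02727 / 0.11388 = 0.239.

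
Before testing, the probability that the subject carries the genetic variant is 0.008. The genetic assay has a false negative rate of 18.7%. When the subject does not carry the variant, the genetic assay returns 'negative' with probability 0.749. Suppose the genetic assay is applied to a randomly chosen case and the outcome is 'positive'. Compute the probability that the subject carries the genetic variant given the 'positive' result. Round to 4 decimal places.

Write H for 'the subject carries the genetic variant'. Prior odds H:¬H = 0.008/0.992 = 0.0080645. For the 'positive' outcome, the likelihood ratio is 0.813/0.251 = 3.2390.
Posterior odds = 0.0080645 × 3.2390 = 0.026121, so P(H|E) = 0.026121/(1+0.026121) = 0.0255.

P(H | E) ≈ 0.0255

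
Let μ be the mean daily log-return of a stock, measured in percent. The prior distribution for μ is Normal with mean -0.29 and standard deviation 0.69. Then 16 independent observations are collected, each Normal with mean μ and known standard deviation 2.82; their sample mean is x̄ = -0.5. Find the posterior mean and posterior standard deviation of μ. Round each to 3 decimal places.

Posterior mean ≈ -0.393; posterior SD ≈ 0.493

Prior precision 1/τ₀² = 1/0.69² = 2.10040; data precision n/σ² = 16/2.82² = 2.01197.
Posterior precision = 2.10040 + 2.01197 = 4.11237, giving posterior SD = 1/√4.11237 = 0.493.
Posterior mean = (2.10040·-0.29 + 2.01197·-0.5) / 4.11237 = -0.393.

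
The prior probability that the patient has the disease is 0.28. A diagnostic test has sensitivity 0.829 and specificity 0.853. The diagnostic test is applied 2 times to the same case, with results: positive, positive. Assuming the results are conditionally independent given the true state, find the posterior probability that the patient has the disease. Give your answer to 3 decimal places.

Posterior P(H) ≈ 0.925

Let H be the event that the patient has the disease; start with P(H) = 0.28. P('positive'|H) = 0.829, P('positive'|¬H) = 0.147.
Update on result 1 ('positive'): P(H) ← 0.829·0.2800 / (0.829·0.2800 + 0.147·0.7200) = 0.23212/0.33796 = 0.6868.
Update on result 2 ('positive'): P(H) ← 0.829·0.6868 / (0.829·0.6868 + 0.147·0.3132) = 0.56938/0.61542 = 0.9252.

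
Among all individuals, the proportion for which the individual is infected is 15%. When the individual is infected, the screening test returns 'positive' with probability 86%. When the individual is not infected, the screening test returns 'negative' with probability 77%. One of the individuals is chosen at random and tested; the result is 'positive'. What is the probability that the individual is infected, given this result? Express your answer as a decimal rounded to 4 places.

P(H | E) ≈ 0.3975

Write H for 'the individual is infected'. Prior odds H:¬H = 0.15/0.85 = 0.17647. For the 'positive' outcome, the likelihood ratio is 0.86/0.23 = 3.7391.
Posterior odds = 0.17647 × 3.7391 = 0.65985, so P(H|E) = 0.65985/(1+0.65985) = 0.3975.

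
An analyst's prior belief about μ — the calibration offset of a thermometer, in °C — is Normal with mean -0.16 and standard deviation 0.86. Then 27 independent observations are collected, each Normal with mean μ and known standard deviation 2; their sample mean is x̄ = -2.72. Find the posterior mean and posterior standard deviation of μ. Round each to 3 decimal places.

Posterior mean ≈ -2.293; posterior SD ≈ 0.351

Prior precision 1/τ₀² = 1/0.86² = 1.35208; data precision n/σ² = 27/2² = 6.75000.
Posterior precision = 1.35208 + 6.75000 = 8.10208, giving posterior SD = 1/√8.10208 = 0.351.
Posterior mean = (1.35208·-0.16 + 6.75000·-2.72) / 8.10208 = -2.293.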